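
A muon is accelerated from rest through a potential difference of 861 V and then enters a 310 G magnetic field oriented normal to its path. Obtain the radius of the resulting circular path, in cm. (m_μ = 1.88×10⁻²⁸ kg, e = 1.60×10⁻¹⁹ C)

r ≈ 4.59 cm

The kinetic energy gained is K = qV = (1×1.60×10^-19)(861) = 1.38×10^-16 J.
v = √(2K/m) = 1.21×10^6 m/s.
r = mv/(qB) = (1.88×10^-28)(1.21×10^6) / [(1×1.60×10^-19)(0.0310)] = 0.0459 m.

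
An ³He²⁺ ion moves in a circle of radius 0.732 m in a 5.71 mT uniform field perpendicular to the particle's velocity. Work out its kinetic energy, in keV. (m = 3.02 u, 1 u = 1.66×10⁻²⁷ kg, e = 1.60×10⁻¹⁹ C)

v = qBr/m = (2×1.60×10^-19)(5.71×10^-3)(0.732) / (5.01×10^-27) = 2.67×10^5 m/s.
K = ½mv² = 0.5·(5.01×10^-27)·(2.67×10^5)² = 1.78×10^-16 J = 1.12 keV.

K ≈ 1.12 keV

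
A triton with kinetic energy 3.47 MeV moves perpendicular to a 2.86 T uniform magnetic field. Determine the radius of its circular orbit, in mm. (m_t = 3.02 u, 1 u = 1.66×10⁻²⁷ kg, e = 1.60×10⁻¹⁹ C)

r ≈ 163 mm

Convert the energy: K = 3.47 MeV = 5.55×10^-13 J.
v = √(2K/m) = √(2·5.55×10^-13/5.01×10^-27) = 1.49×10^7 m/s.
r = mv/(qB) = (5.01×10^-27)(1.49×10^7) / [(1×1.60×10^-19)(2.86)] = 0.163 m.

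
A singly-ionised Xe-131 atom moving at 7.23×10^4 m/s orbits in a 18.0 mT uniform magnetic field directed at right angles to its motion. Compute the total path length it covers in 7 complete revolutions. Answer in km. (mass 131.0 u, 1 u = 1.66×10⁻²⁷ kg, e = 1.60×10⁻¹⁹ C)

r = mv/(qB) = 5.46 m, so one revolution covers 2πr = 34.3 m.
In 7 revolutions: L = 7·2πr = 240 m.

L ≈ 0.240 km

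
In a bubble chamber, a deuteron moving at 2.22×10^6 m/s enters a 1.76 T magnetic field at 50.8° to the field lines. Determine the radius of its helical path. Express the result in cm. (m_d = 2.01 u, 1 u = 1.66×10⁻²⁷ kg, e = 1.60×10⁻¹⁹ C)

r ≈ 2.04 cm

Only the perpendicular component v⊥ = v sin50.8° = 1.72×10^6 m/s is bent by the field.
r = m v⊥ /(qB) = (3.34×10^-27)(1.72×10^6) / [(1×1.60×10^-19)(1.76)] = 0.0204 m.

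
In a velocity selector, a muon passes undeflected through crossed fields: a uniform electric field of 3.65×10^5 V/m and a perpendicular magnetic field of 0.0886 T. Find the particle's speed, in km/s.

For zero net force, qE = qvB, so v = E/B.
v = (3.65×10^5) / (0.0886) = 4.12×10^6 m/s.

v ≈ 4120 km/s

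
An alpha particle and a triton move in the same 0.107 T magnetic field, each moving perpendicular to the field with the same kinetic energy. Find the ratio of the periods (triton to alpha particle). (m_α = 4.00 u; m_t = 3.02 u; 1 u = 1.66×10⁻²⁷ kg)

T = 2πm/(qB) is independent of speed, so T₂/T₁ = (m₂/q₂)/(m₁/q₁).
T_{triton}/T_{alpha particle} = (5.01×10^-27/1e) / (6.64×10^-27/2e) = 1.51.

ratio ≈ 1.51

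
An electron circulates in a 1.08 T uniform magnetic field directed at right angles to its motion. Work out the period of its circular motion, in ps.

T ≈ 33.1 ps

The cyclotron period is independent of speed: T = 2πm/(qB).
T = 2π(9.11×10^-31) / [(1×1.60×10^-19)(1.08)] = 3.31×10^-11 s.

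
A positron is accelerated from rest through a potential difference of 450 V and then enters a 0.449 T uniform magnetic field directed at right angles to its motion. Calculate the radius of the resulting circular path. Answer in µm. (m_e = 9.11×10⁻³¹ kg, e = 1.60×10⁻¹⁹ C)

The kinetic energy gained is K = qV = (1×1.60×10^-19)(450) = 7.20×10^-17 J.
v = √(2K/m) = 1.26×10^7 m/s.
r = mv/(qB) = (9.11×10^-31)(1.26×10^7) / [(1×1.60×10^-19)(0.449)] = 1.59×10^-4 m.

r ≈ 159 µm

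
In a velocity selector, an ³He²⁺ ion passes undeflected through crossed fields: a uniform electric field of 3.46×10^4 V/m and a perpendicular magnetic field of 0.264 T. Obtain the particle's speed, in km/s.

v ≈ 131 km/s

For zero net force, qE = qvB, so v = E/B.
v = (3.46×10^4) / (0.264) = 1.31×10^5 m/s.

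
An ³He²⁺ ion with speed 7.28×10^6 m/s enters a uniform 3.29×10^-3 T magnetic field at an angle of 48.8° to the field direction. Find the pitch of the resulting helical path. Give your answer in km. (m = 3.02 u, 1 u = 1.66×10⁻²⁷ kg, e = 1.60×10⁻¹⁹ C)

pitch ≈ 0.143 km

The velocity component along B is v∥ = v cos48.8° = 4.80×10^6 m/s.
The cyclotron period T = 2πm/(qB) = 2.99×10^-5 s is set by m, q, B alone.
Pitch = v∥·T = (4.80×10^6)(2.99×10^-5) = 143 m.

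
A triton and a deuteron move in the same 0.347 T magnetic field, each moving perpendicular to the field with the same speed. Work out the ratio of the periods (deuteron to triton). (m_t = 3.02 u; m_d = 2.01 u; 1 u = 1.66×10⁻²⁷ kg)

T = 2πm/(qB) is independent of speed, so T₂/T₁ = (m₂/q₂)/(m₁/q₁).
T_{deuteron}/T_{triton} = (3.34×10^-27/1e) / (5.01×10^-27/1e) = 0.666.

ratio ≈ 0.666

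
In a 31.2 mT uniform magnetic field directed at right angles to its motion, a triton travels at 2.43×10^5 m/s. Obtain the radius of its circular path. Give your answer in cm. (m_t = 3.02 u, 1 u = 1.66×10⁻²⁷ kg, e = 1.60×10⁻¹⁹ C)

r ≈ 24.4 cm

The magnetic force provides the centripetal force: qvB = mv²/r, so r = mv/(qB).
r = (5.01×10^-27 kg)(2.43×10^5 m/s) / [(1×1.60×10^-19 C)(0.0312 T)] = 0.244 m.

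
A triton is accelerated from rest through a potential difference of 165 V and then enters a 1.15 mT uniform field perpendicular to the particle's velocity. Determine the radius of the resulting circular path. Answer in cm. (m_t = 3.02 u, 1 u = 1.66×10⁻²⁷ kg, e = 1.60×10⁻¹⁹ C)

The kinetic energy gained is K = qV = (1×1.60×10^-19)(165) = 2.64×10^-17 J.
v = √(2K/m) = 1.03×10^5 m/s.
r = mv/(qB) = (5.01×10^-27)(1.03×10^5) / [(1×1.60×10^-19)(1.15×10^-3)] = 2.80 m.

r ≈ 280 cm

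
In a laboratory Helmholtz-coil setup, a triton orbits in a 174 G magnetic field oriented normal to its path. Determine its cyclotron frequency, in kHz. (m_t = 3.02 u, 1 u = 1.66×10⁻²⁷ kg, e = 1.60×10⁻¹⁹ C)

f ≈ 88.4 kHz

f = qB/(2πm) = (1×1.60×10^-19)(0.0174) / [2π(5.01×10^-27)] = 8.84×10^4 Hz.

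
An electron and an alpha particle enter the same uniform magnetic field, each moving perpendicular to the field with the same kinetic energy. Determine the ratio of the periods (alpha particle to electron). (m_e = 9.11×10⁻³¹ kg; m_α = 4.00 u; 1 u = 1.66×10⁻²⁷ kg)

T = 2πm/(qB) is independent of speed, so T₂/T₁ = (m₂/q₂)/(m₁/q₁).
T_{alpha particle}/T_{electron} = (6.64×10^-27/2e) / (9.11×10^-31/1e) = 3640.

ratio ≈ 3640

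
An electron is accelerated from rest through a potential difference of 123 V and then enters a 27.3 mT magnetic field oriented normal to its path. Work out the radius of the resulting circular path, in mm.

r ≈ 1.37 mm

The kinetic energy gained is K = qV = (1×1.60×10^-19)(123) = 1.97×10^-17 J.
v = √(2K/m) = 6.57×10^6 m/s.
r = mv/(qB) = (9.11×10^-31)(6.57×10^6) / [(1×1.60×10^-19)(0.0273)] = 1.37×10^-3 m.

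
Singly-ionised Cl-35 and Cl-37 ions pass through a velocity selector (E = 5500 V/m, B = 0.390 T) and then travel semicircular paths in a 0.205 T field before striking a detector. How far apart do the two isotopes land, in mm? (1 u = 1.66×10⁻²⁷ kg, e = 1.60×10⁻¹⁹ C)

Δd ≈ 2.85 mm

Both emerge at v = E/B₁ = 1.41×10^4 m/s.
r = mv/(qB₂), so r₁ = 0.02498 m and r₂ = 0.02641 m, giving Δr = 1.43×10^-3 m.
After a semicircle each ion lands a diameter 2r from the entry slit, so the separation is 2Δr = 2.85×10^-3 m.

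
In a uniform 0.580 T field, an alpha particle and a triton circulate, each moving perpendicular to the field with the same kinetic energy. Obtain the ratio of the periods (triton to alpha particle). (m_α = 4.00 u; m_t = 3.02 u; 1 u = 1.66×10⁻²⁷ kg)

ratio ≈ 1.51

T = 2πm/(qB) is independent of speed, so T₂/T₁ = (m₂/q₂)/(m₁/q₁).
T_{triton}/T_{alpha particle} = (5.01×10^-27/1e) / (6.64×10^-27/2e) = 1.51.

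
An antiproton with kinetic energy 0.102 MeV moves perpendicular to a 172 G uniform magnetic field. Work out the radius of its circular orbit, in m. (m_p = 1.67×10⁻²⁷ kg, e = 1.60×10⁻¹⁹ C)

r ≈ 2.68 m

Convert the energy: K = 0.102 MeV = 1.63×10^-14 J.
v = √(2K/m) = √(2·1.63×10^-14/1.67×10^-27) = 4.42×10^6 m/s.
r = mv/(qB) = (1.67×10^-27)(4.42×10^6) / [(1×1.60×10^-19)(0.0172)] = 2.68 m.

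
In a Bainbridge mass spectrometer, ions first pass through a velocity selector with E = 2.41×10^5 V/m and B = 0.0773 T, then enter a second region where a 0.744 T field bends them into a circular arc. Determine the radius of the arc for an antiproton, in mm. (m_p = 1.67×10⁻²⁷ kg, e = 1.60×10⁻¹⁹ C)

r ≈ 43.7 mm

The selector passes v = E/B = 2.41×10^5/0.0773 = 3.12×10^6 m/s.
In the deflection region, r = mv/(qB₂) = (1.67×10^-27)(3.12×10^6) / [(1×1.60×10^-19)(0.744)] = 0.0437 m.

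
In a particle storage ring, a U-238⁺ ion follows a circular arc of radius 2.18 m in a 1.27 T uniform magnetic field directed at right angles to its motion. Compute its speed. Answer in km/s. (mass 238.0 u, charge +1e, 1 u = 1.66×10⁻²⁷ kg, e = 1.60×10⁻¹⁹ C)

From qvB = mv²/r, v = qBr/m.
v = (1×1.60×10^-19)(1.27)(2.18) / (3.95×10^-25) = 1.12×10^6 m/s.

v ≈ 1120 km/s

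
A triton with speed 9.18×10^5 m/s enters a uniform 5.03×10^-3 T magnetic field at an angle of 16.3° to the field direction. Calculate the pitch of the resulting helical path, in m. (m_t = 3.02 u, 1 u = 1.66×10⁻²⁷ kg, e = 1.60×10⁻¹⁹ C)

pitch ≈ 34.5 m

The velocity component along B is v∥ = v cos16.3° = 8.81×10^5 m/s.
The cyclotron period T = 2πm/(qB) = 3.91×10^-5 s is set by m, q, B alone.
Pitch = v∥·T = (8.81×10^5)(3.91×10^-5) = 34.5 m.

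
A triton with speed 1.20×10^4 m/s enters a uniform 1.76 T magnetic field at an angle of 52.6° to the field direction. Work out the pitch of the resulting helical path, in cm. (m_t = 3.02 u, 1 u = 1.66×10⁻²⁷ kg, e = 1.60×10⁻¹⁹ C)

pitch ≈ 0.0815 cm

The velocity component along B is v∥ = v cos52.6° = 7290 m/s.
The cyclotron period T = 2πm/(qB) = 1.12×10^-7 s is set by m, q, B alone.
Pitch = v∥·T = (7290)(1.12×10^-7) = 8.15×10^-4 m.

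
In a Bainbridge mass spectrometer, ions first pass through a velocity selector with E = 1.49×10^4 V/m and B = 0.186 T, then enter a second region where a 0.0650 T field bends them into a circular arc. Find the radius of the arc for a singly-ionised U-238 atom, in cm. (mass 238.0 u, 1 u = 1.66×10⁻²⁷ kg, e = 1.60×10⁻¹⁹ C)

r ≈ 304 cm

The selector passes v = E/B = 1.49×10^4/0.186 = 8.01×10^4 m/s.
In the deflection region, r = mv/(qB₂) = (3.95×10^-25)(8.01×10^4) / [(1×1.60×10^-19)(0.0650)] = 3.04 m.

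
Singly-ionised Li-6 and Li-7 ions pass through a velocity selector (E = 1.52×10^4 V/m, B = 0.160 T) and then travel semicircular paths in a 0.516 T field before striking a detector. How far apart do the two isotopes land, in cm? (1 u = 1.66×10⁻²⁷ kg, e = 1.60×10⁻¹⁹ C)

Both emerge at v = E/B₁ = 9.50×10^4 m/s.
r = mv/(qB₂), so r₁ = 0.01146 m and r₂ = 0.01337 m, giving Δr = 1.91×10^-3 m.
After a semicircle each ion lands a diameter 2r from the entry slit, so the separation is 2Δr = 3.82×10^-3 m.

Δd ≈ 0.382 cm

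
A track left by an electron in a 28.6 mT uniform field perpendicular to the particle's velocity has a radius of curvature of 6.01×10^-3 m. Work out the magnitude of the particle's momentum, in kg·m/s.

p ≈ 2.75×10^-23 kg·m/s

Since qvB = mv²/r, the momentum p = mv = qBr.
p = (1×1.60×10^-19)(0.0286)(6.01×10^-3) = 2.75×10^-23 kg·m/s.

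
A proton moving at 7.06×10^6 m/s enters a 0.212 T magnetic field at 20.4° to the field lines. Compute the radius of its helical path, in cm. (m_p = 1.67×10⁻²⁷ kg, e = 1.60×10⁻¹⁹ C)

r ≈ 12.1 cm

Only the perpendicular component v⊥ = v sin20.4° = 2.46×10^6 m/s is bent by the field.
r = m v⊥ /(qB) = (1.67×10^-27)(2.46×10^6) / [(1×1.60×10^-19)(0.212)] = 0.121 m.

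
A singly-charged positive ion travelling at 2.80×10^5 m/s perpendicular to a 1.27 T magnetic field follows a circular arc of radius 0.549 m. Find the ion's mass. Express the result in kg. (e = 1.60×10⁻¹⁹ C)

qvB = mv²/r ⇒ m = qBr/v.
m = (1×1.60×10^-19)(1.27)(0.549) / (2.80×10^5) = 3.98×10^-25 kg.

m ≈ 3.98×10^-25 kg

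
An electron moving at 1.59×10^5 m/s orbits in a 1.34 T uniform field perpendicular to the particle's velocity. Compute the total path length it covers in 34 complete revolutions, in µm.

r = mv/(qB) = 6.76×10^-7 m, so one revolution covers 2πr = 4.24×10^-6 m.
In 34 revolutions: L = 34·2πr = 1.44×10^-4 m.

L ≈ 144 µm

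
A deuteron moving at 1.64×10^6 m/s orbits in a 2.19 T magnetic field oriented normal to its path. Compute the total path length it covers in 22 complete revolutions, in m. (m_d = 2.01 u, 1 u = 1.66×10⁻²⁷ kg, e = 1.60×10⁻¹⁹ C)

L ≈ 2.16 m

r = mv/(qB) = 0.0156 m, so one revolution covers 2πr = 0.0981 m.
In 22 revolutions: L = 22·2πr = 2.16 m.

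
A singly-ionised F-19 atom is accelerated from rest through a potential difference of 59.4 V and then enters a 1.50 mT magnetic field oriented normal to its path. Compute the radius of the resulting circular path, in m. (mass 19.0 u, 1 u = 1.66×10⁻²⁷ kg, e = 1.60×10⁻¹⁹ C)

r ≈ 3.23 m

The kinetic energy gained is K = qV = (1×1.60×10^-19)(59.4) = 9.50×10^-18 J.
v = √(2K/m) = 2.45×10^4 m/s.
r = mv/(qB) = (3.15×10^-26)(2.45×10^4) / [(1×1.60×10^-19)(1.50×10^-3)] = 3.23 m.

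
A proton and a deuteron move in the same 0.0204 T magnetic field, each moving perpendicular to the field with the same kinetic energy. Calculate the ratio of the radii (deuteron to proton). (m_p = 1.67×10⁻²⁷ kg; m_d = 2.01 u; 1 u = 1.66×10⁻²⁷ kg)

r = √(2mK)/(qB) ⇒ at equal K, r ∝ √m/q.
r_{deuteron}/r_{proton} = 1.41.

ratio ≈ 1.41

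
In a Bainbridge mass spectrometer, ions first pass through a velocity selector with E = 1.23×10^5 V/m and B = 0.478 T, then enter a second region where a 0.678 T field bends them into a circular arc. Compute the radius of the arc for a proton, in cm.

The selector passes v = E/B = 1.23×10^5/0.478 = 2.57×10^5 m/s.
In the deflection region, r = mv/(qB₂) = (1.67×10^-27)(2.57×10^5) / [(1×1.60×10^-19)(0.678)] = 3.96×10^-3 m.

r ≈ 0.396 cm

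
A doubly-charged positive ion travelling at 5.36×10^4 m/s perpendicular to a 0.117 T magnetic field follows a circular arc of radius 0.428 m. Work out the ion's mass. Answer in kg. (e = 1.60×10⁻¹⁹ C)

m ≈ 2.99×10^-25 kg

qvB = mv²/r ⇒ m = qBr/v.
m = (2×1.60×10^-19)(0.117)(0.428) / (5.36×10^4) = 2.99×10^-25 kg.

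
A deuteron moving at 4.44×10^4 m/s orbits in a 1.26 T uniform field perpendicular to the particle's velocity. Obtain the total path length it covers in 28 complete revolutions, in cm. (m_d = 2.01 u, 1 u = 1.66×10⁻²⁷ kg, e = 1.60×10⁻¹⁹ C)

r = mv/(qB) = 7.35×10^-4 m, so one revolution covers 2πr = 4.62×10^-3 m.
In 28 revolutions: L = 28·2πr = 0.129 m.

L ≈ 12.9 cm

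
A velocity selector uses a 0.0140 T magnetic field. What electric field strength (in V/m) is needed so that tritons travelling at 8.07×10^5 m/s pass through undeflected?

qE = qvB ⇒ E = vB = (8.07×10^5)(0.0140) = 1.13×10^4 V/m.

E ≈ 1.13×10^4 V/m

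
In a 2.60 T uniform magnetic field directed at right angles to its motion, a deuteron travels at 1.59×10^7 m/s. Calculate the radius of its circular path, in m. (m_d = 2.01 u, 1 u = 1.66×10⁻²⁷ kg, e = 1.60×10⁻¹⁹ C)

The magnetic force provides the centripetal force: qvB = mv²/r, so r = mv/(qB).
r = (3.34×10^-27 kg)(1.59×10^7 m/s) / [(1×1.60×10^-19 C)(2.60 T)] = 0.128 m.

r ≈ 0.128 m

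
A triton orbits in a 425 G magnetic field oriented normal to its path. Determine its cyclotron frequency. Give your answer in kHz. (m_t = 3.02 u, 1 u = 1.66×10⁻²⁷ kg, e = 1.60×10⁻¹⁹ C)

f = qB/(2πm) = (1×1.60×10^-19)(0.0425) / [2π(5.01×10^-27)] = 2.16×10^5 Hz.

f ≈ 216 kHz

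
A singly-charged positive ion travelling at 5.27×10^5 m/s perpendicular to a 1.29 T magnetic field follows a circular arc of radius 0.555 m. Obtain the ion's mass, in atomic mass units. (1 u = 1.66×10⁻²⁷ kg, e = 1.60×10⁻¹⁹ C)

qvB = mv²/r ⇒ m = qBr/v.
m = (1×1.60×10^-19)(1.29)(0.555) / (5.27×10^5) = 2.17×10^-25 kg = 131 u.

m ≈ 131 u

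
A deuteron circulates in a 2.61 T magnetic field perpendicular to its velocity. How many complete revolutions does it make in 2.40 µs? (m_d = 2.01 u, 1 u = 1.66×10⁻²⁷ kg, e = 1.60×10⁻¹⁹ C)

N = 47

T = 2πm/(qB) = 2π(3.3366×10^-27) / [(1×1.60×10^-19)(2.61)] = 5.0202×10^-8 s.
N = t/T = 2.40×10^-6 / 5.0202×10^-8 ≈ 47.81, so 47 complete revolutions.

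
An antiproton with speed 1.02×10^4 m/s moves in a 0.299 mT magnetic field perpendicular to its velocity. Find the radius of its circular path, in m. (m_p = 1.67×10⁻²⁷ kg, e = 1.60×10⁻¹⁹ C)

The magnetic force provides the centripetal force: qvB = mv²/r, so r = mv/(qB).
r = (1.67×10^-27 kg)(1.02×10^4 m/s) / [(1×1.60×10^-19 C)(2.99×10^-4 T)] = 0.356 m.

r ≈ 0.356 m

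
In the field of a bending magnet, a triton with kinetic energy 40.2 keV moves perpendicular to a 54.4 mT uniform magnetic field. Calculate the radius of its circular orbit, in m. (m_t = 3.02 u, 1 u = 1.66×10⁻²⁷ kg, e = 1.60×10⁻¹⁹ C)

Convert the energy: K = 40.2 keV = 6.43×10^-15 J.
v = √(2K/m) = √(2·6.43×10^-15/5.01×10^-27) = 1.60×10^6 m/s.
r = mv/(qB) = (5.01×10^-27)(1.60×10^6) / [(1×1.60×10^-19)(0.0544)] = 0.923 m.

r ≈ 0.923 m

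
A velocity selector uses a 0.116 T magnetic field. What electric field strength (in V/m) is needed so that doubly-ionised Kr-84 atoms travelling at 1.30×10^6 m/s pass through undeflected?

E ≈ 1.51×10^5 V/m

qE = qvB ⇒ E = vB = (1.30×10^6)(0.116) = 1.51×10^5 V/m.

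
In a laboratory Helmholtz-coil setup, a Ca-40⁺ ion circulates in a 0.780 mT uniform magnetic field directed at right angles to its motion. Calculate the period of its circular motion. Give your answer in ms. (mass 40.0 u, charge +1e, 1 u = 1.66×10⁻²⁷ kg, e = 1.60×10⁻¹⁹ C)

The cyclotron period is independent of speed: T = 2πm/(qB).
T = 2π(6.64×10^-26) / [(1×1.60×10^-19)(7.80×10^-4)] = 3.34×10^-3 s.

T ≈ 3.34 ms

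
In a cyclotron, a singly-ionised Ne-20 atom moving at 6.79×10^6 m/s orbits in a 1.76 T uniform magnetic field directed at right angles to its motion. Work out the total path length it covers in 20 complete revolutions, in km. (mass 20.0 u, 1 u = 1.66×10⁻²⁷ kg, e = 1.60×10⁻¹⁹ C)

L ≈ 0.101 km

r = mv/(qB) = 0.801 m, so one revolution covers 2πr = 5.03 m.
In 20 revolutions: L = 20·2πr = 101 m.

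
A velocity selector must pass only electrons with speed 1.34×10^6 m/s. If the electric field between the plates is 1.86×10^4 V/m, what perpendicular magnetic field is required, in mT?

qE = qvB ⇒ B = E/v = (1.86×10^4) / (1.34×10^6) = 0.0139 T.

B ≈ 13.9 mT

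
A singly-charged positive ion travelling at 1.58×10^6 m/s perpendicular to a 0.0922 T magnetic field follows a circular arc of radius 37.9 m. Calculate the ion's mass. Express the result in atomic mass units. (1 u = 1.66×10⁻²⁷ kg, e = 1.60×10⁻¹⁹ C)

m ≈ 213 u

qvB = mv²/r ⇒ m = qBr/v.
m = (1×1.60×10^-19)(0.0922)(37.9) / (1.58×10^6) = 3.54×10^-25 kg = 213 u.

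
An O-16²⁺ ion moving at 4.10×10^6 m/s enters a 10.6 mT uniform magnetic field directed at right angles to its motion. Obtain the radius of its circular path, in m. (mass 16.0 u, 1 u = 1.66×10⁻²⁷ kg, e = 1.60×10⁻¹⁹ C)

r ≈ 32.1 m

The magnetic force provides the centripetal force: qvB = mv²/r, so r = mv/(qB).
r = (2.66×10^-26 kg)(4.10×10^6 m/s) / [(2×1.60×10^-19 C)(0.0106 T)] = 32.1 m.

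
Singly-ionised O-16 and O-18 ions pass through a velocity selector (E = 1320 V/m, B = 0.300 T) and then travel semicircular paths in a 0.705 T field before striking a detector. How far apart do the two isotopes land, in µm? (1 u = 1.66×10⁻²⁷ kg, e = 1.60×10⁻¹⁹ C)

Δd ≈ 259 µm

Both emerge at v = E/B₁ = 4400 m/s.
r = mv/(qB₂), so r₁ = 1.036×10^-3 m and r₂ = 1.166×10^-3 m, giving Δr = 1.30×10^-4 m.
After a semicircle each ion lands a diameter 2r from the entry slit, so the separation is 2Δr = 2.59×10^-4 m.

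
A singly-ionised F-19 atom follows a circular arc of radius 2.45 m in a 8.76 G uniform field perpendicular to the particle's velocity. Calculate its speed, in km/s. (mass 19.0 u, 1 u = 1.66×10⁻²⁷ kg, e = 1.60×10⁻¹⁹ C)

From qvB = mv²/r, v = qBr/m.
v = (1×1.60×10^-19)(8.76×10^-4)(2.45) / (3.15×10^-26) = 1.09×10^4 m/s.

v ≈ 10.9 km/s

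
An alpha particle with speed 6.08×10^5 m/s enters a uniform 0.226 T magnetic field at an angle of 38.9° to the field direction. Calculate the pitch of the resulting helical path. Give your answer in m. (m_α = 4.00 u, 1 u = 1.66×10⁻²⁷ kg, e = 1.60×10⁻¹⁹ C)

pitch ≈ 0.273 m

The velocity component along B is v∥ = v cos38.9° = 4.73×10^5 m/s.
The cyclotron period T = 2πm/(qB) = 5.77×10^-7 s is set by m, q, B alone.
Pitch = v∥·T = (4.73×10^5)(5.77×10^-7) = 0.273 m.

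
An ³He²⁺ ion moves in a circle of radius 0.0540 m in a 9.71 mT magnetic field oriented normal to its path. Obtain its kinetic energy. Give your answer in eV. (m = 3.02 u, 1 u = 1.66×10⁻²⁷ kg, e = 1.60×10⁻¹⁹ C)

v = qBr/m = (2×1.60×10^-19)(9.71×10^-3)(0.0540) / (5.01×10^-27) = 3.35×10^4 m/s.
K = ½mv² = 0.5·(5.01×10^-27)·(3.35×10^4)² = 2.81×10^-18 J = 17.5 eV.

K ≈ 17.5 eV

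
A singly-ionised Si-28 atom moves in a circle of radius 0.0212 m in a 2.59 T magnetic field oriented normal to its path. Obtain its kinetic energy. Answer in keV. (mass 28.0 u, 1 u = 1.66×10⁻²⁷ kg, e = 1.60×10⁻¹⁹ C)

K ≈ 5.19 keV

v = qBr/m = (1×1.60×10^-19)(2.59)(0.0212) / (4.65×10^-26) = 1.89×10^5 m/s.
K = ½mv² = 0.5·(4.65×10^-26)·(1.89×10^5)² = 8.30×10^-16 J = 5.19 keV.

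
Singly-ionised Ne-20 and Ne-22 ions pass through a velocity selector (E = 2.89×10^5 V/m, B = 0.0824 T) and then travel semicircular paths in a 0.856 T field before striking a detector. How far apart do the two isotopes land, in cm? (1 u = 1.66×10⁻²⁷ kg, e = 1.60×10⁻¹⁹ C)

Δd ≈ 17.0 cm

Both emerge at v = E/B₁ = 3.51×10^6 m/s.
r = mv/(qB₂), so r₁ = 0.8502 m and r₂ = 0.9352 m, giving Δr = 0.0850 m.
After a semicircle each ion lands a diameter 2r from the entry slit, so the separation is 2Δr = 0.170 m.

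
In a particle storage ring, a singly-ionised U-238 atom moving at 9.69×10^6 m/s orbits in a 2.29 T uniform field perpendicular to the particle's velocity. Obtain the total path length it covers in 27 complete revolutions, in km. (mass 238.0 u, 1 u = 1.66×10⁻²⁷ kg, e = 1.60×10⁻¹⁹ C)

r = mv/(qB) = 10.4 m, so one revolution covers 2πr = 65.6 m.
In 27 revolutions: L = 27·2πr = 1770 m.

L ≈ 1.77 km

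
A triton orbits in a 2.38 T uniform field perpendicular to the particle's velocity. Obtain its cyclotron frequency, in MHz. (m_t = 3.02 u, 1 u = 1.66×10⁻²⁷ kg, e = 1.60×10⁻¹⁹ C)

f ≈ 12.1 MHz

f = qB/(2πm) = (1×1.60×10^-19)(2.38) / [2π(5.01×10^-27)] = 1.21×10^7 Hz.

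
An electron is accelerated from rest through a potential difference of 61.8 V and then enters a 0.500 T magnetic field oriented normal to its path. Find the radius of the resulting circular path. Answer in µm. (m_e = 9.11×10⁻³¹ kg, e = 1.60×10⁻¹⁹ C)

The kinetic energy gained is K = qV = (1×1.60×10^-19)(61.8) = 9.89×10^-18 J.
v = √(2K/m) = 4.66×10^6 m/s.
r = mv/(qB) = (9.11×10^-31)(4.66×10^6) / [(1×1.60×10^-19)(0.500)] = 5.31×10^-5 m.

r ≈ 53.1 µm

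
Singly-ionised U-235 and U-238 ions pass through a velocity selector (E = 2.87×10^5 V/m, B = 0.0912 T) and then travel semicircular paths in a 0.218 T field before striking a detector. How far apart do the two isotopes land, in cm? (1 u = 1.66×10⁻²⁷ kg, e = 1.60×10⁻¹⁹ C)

Δd ≈ 89.9 cm

Both emerge at v = E/B₁ = 3.15×10^6 m/s.
r = mv/(qB₂), so r₁ = 35.195 m and r₂ = 35.645 m, giving Δr = 0.449 m.
After a semicircle each ion lands a diameter 2r from the entry slit, so the separation is 2Δr = 0.899 m.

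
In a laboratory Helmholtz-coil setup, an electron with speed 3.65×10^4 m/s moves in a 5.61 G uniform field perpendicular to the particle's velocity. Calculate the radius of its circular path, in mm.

The magnetic force provides the centripetal force: qvB = mv²/r, so r = mv/(qB).
r = (9.11×10^-31 kg)(3.65×10^4 m/s) / [(1×1.60×10^-19 C)(5.61×10^-4 T)] = 3.70×10^-4 m.

r ≈ 0.370 mm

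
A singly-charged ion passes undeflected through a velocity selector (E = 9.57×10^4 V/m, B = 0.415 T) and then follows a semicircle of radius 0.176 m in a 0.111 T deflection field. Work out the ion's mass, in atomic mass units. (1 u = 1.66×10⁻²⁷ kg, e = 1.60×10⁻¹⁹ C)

v = E/B₁ = 2.31×10^5 m/s.
From r = mv/(qB₂), m = qB₂r/v = (1×1.60×10^-19)(0.111)(0.176) / (2.31×10^5) = 1.36×10^-26 kg.
In atomic mass units: m = 1.36×10^-26 / 1.66×10^-27 = 8.17 u.

m ≈ 8.17 u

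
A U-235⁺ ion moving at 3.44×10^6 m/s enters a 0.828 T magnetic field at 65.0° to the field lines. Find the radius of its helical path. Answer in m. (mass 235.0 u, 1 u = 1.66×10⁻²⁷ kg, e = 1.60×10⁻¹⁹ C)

r ≈ 9.18 m

Only the perpendicular component v⊥ = v sin65.0° = 3.12×10^6 m/s is bent by the field.
r = m v⊥ /(qB) = (3.90×10^-25)(3.12×10^6) / [(1×1.60×10^-19)(0.828)] = 9.18 m.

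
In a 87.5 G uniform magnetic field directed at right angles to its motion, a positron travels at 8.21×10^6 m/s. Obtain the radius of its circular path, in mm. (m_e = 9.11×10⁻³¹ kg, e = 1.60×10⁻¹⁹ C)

The magnetic force provides the centripetal force: qvB = mv²/r, so r = mv/(qB).
r = (9.11×10^-31 kg)(8.21×10^6 m/s) / [(1×1.60×10^-19 C)(8.75×10^-3 T)] = 5.34×10^-3 m.

r ≈ 5.34 mm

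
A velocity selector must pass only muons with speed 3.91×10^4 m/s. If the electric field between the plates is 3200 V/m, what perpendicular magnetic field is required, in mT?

qE = qvB ⇒ B = E/v = (3200) / (3.91×10^4) = 0.0818 T.

B ≈ 81.8 mT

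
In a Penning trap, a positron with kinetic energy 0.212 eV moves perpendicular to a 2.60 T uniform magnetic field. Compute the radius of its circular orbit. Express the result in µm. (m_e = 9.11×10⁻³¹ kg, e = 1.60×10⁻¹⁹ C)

r ≈ 0.598 µm

Convert the energy: K = 0.212 eV = 3.39×10^-20 J.
v = √(2K/m) = √(2·3.39×10^-20/9.11×10^-31) = 2.73×10^5 m/s.
r = mv/(qB) = (9.11×10^-31)(2.73×10^5) / [(1×1.60×10^-19)(2.60)] = 5.98×10^-7 m.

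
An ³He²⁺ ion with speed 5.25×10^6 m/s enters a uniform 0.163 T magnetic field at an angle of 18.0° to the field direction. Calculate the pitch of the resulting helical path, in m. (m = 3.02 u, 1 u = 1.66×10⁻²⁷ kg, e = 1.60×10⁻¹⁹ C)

The velocity component along B is v∥ = v cos18.0° = 4.99×10^6 m/s.
The cyclotron period T = 2πm/(qB) = 6.04×10^-7 s is set by m, q, B alone.
Pitch = v∥·T = (4.99×10^6)(6.04×10^-7) = 3.02 m.

pitch ≈ 3.02 m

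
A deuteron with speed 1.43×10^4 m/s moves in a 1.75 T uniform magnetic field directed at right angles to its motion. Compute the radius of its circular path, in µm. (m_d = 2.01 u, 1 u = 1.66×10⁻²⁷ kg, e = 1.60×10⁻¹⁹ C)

r ≈ 170 µm

The magnetic force provides the centripetal force: qvB = mv²/r, so r = mv/(qB).
r = (3.34×10^-27 kg)(1.43×10^4 m/s) / [(1×1.60×10^-19 C)(1.75 T)] = 1.70×10^-4 m.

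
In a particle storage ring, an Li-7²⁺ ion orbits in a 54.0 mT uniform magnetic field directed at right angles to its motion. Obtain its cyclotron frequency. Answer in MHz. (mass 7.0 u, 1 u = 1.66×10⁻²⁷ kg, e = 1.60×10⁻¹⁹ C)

f = qB/(2πm) = (2×1.60×10^-19)(0.0540) / [2π(1.16×10^-26)] = 2.37×10^5 Hz.

f ≈ 0.237 MHz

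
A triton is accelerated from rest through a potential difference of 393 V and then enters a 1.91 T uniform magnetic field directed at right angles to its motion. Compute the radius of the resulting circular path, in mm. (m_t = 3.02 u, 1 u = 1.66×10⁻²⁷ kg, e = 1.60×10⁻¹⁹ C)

The kinetic energy gained is K = qV = (1×1.60×10^-19)(393) = 6.29×10^-17 J.
v = √(2K/m) = 1.58×10^5 m/s.
r = mv/(qB) = (5.01×10^-27)(1.58×10^5) / [(1×1.60×10^-19)(1.91)] = 2.60×10^-3 m.

r ≈ 2.60 mm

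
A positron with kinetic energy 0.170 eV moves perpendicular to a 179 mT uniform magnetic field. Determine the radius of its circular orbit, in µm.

Convert the energy: K = 0.170 eV = 2.72×10^-20 J.
v = √(2K/m) = √(2·2.72×10^-20/9.11×10^-31) = 2.44×10^5 m/s.
r = mv/(qB) = (9.11×10^-31)(2.44×10^5) / [(1×1.60×10^-19)(0.179)] = 7.77×10^-6 m.

r ≈ 7.77 µm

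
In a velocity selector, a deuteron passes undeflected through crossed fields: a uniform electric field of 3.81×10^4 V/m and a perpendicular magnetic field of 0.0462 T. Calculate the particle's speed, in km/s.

For zero net force, qE = qvB, so v = E/B.
v = (3.81×10^4) / (0.0462) = 8.25×10^5 m/s.

v ≈ 825 km/s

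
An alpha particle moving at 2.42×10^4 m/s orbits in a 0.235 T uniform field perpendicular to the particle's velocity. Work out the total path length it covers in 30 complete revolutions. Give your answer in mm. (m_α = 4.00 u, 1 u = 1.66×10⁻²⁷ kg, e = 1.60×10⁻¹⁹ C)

r = mv/(qB) = 2.14×10^-3 m, so one revolution covers 2πr = 0.0134 m.
In 30 revolutions: L = 30·2πr = 0.403 m.

L ≈ 403 mm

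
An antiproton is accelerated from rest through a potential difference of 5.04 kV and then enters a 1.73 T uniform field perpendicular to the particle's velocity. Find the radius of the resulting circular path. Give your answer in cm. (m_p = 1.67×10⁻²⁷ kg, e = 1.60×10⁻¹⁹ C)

The kinetic energy gained is K = qV = (1×1.60×10^-19)(5040) = 8.06×10^-16 J.
v = √(2K/m) = 9.83×10^5 m/s.
r = mv/(qB) = (1.67×10^-27)(9.83×10^5) / [(1×1.60×10^-19)(1.73)] = 5.93×10^-3 m.

r ≈ 0.593 cm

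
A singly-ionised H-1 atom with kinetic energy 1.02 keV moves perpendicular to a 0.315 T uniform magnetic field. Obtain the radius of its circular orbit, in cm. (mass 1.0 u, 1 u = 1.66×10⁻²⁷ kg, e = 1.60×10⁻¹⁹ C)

Convert the energy: K = 1.02 keV = 1.63×10^-16 J.
v = √(2K/m) = √(2·1.63×10^-16/1.66×10^-27) = 4.43×10^5 m/s.
r = mv/(qB) = (1.66×10^-27)(4.43×10^5) / [(1×1.60×10^-19)(0.315)] = 0.0146 m.

r ≈ 1.46 cm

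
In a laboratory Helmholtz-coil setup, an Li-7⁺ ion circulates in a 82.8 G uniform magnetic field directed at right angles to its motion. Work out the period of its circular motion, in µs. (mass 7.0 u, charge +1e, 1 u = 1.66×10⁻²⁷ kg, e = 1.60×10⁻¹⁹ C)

T ≈ 55.1 µs

The cyclotron period is independent of speed: T = 2πm/(qB).
T = 2π(1.16×10^-26) / [(1×1.60×10^-19)(8.28×10^-3)] = 5.51×10^-5 s.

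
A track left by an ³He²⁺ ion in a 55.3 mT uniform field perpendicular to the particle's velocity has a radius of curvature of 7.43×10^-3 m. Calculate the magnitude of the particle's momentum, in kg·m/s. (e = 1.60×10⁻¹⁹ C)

p ≈ 1.31×10^-22 kg·m/s

Since qvB = mv²/r, the momentum p = mv = qBr.
p = (2×1.60×10^-19)(0.0553)(7.43×10^-3) = 1.31×10^-22 kg·m/s.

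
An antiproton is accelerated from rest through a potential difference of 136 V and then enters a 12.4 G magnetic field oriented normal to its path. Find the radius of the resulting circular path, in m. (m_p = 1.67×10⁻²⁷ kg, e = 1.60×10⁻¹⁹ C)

The kinetic energy gained is K = qV = (1×1.60×10^-19)(136) = 2.18×10^-17 J.
v = √(2K/m) = 1.61×10^5 m/s.
r = mv/(qB) = (1.67×10^-27)(1.61×10^5) / [(1×1.60×10^-19)(1.24×10^-3)] = 1.36 m.

r ≈ 1.36 m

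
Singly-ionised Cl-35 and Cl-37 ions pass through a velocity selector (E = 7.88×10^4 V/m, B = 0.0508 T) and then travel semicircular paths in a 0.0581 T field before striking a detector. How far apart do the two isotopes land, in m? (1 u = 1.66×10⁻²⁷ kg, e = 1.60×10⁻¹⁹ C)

Both emerge at v = E/B₁ = 1.55×10^6 m/s.
r = mv/(qB₂), so r₁ = 9.6949 m and r₂ = 10.249 m, giving Δr = 0.554 m.
After a semicircle each ion lands a diameter 2r from the entry slit, so the separation is 2Δr = 1.11 m.

Δd ≈ 1.11 m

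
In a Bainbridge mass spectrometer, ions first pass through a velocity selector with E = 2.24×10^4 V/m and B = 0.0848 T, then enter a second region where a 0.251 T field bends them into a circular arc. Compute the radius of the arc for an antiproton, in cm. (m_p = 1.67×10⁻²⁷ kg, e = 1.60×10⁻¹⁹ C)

The selector passes v = E/B = 2.24×10^4/0.0848 = 2.64×10^5 m/s.
In the deflection region, r = mv/(qB₂) = (1.67×10^-27)(2.64×10^5) / [(1×1.60×10^-19)(0.251)] = 0.0110 m.

r ≈ 1.10 cm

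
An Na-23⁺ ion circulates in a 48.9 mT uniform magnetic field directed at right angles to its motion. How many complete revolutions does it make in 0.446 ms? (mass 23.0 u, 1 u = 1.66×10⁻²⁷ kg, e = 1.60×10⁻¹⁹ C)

T = 2πm/(qB) = 2π(3.818×10^-26) / [(1×1.60×10^-19)(0.0489)] = 3.0661×10^-5 s.
N = t/T = 4.46×10^-4 / 3.0661×10^-5 ≈ 14.55, so 14 complete revolutions.

N = 14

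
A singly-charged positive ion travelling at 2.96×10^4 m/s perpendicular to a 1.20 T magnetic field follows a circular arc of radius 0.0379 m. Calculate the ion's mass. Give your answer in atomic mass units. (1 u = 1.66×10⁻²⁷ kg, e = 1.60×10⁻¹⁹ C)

m ≈ 148 u

qvB = mv²/r ⇒ m = qBr/v.
m = (1×1.60×10^-19)(1.20)(0.0379) / (2.96×10^4) = 2.46×10^-25 kg = 148 u.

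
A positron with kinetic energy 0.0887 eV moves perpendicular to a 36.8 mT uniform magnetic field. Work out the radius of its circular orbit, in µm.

r ≈ 27.3 µm

Convert the energy: K = 0.0887 eV = 1.42×10^-20 J.
v = √(2K/m) = √(2·1.42×10^-20/9.11×10^-31) = 1.77×10^5 m/s.
r = mv/(qB) = (9.11×10^-31)(1.77×10^5) / [(1×1.60×10^-19)(0.0368)] = 2.73×10^-5 m.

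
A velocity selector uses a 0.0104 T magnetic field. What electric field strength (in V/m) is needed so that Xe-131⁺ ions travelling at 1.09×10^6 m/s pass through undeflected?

E ≈ 1.13×10^4 V/m

qE = qvB ⇒ E = vB = (1.09×10^6)(0.0104) = 1.13×10^4 V/m.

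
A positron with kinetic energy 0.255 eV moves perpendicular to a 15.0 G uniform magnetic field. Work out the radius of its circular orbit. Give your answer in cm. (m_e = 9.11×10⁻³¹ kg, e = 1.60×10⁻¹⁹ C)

Convert the energy: K = 0.255 eV = 4.08×10^-20 J.
v = √(2K/m) = √(2·4.08×10^-20/9.11×10^-31) = 2.99×10^5 m/s.
r = mv/(qB) = (9.11×10^-31)(2.99×10^5) / [(1×1.60×10^-19)(1.50×10^-3)] = 1.14×10^-3 m.

r ≈ 0.114 cm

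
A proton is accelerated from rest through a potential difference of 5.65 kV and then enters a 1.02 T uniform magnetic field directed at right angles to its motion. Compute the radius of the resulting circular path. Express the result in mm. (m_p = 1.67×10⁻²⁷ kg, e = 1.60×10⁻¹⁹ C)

r ≈ 10.6 mm

The kinetic energy gained is K = qV = (1×1.60×10^-19)(5650) = 9.04×10^-16 J.
v = √(2K/m) = 1.04×10^6 m/s.
r = mv/(qB) = (1.67×10^-27)(1.04×10^6) / [(1×1.60×10^-19)(1.02)] = 0.0106 m.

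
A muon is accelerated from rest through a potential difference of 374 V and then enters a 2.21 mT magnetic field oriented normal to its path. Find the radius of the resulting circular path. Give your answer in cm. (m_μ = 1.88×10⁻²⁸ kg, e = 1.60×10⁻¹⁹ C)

r ≈ 42.4 cm

The kinetic energy gained is K = qV = (1×1.60×10^-19)(374) = 5.98×10^-17 J.
v = √(2K/m) = 7.98×10^5 m/s.
r = mv/(qB) = (1.88×10^-28)(7.98×10^5) / [(1×1.60×10^-19)(2.21×10^-3)] = 0.424 m.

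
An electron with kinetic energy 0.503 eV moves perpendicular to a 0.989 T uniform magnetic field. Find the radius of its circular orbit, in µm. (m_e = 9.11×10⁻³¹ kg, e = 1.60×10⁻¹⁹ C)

r ≈ 2.42 µm

Convert the energy: K = 0.503 eV = 8.05×10^-20 J.
v = √(2K/m) = √(2·8.05×10^-20/9.11×10^-31) = 4.20×10^5 m/s.
r = mv/(qB) = (9.11×10^-31)(4.20×10^5) / [(1×1.60×10^-19)(0.989)] = 2.42×10^-6 m.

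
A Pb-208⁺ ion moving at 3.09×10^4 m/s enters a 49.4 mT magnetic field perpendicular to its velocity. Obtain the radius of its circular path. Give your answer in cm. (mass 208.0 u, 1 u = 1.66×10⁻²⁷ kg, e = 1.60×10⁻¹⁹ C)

r ≈ 135 cm

The magnetic force provides the centripetal force: qvB = mv²/r, so r = mv/(qB).
r = (3.45×10^-25 kg)(3.09×10^4 m/s) / [(1×1.60×10^-19 C)(0.0494 T)] = 1.35 m.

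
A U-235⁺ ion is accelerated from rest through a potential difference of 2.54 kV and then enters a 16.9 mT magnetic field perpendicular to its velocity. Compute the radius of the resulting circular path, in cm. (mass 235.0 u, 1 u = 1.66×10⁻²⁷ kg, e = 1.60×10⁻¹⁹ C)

The kinetic energy gained is K = qV = (1×1.60×10^-19)(2540) = 4.06×10^-16 J.
v = √(2K/m) = 4.56×10^4 m/s.
r = mv/(qB) = (3.90×10^-25)(4.56×10^4) / [(1×1.60×10^-19)(0.0169)] = 6.59 m.

r ≈ 659 cm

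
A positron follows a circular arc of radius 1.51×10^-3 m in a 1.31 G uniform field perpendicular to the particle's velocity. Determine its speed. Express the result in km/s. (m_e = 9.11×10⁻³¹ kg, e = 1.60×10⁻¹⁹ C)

v ≈ 34.7 km/s

From qvB = mv²/r, v = qBr/m.
v = (1×1.60×10^-19)(1.31×10^-4)(1.51×10^-3) / (9.11×10^-31) = 3.47×10^4 m/s.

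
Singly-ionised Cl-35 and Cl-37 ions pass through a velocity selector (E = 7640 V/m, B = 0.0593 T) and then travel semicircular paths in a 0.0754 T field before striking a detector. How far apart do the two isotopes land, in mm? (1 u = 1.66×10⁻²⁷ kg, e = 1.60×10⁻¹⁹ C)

Δd ≈ 70.9 mm

Both emerge at v = E/B₁ = 1.29×10^5 m/s.
r = mv/(qB₂), so r₁ = 0.6205 m and r₂ = 0.6559 m, giving Δr = 0.0355 m.
After a semicircle each ion lands a diameter 2r from the entry slit, so the separation is 2Δr = 0.0709 m.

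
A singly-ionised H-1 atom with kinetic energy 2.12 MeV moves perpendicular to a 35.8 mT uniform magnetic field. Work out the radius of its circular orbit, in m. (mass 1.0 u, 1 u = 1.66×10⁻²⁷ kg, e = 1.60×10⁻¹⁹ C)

Convert the energy: K = 2.12 MeV = 3.39×10^-13 J.
v = √(2K/m) = √(2·3.39×10^-13/1.66×10^-27) = 2.02×10^7 m/s.
r = mv/(qB) = (1.66×10^-27)(2.02×10^7) / [(1×1.60×10^-19)(0.0358)] = 5.86 m.

r ≈ 5.86 m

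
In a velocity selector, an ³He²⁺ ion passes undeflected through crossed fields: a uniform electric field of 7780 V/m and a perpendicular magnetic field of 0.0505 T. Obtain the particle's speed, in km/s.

For zero net force, qE = qvB, so v = E/B.
v = (7780) / (0.0505) = 1.54×10^5 m/s.

v ≈ 154 km/s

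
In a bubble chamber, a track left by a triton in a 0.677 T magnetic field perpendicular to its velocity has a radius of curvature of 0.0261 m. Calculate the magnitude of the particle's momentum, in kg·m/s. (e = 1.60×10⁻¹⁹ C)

p ≈ 2.83×10^-21 kg·m/s

Since qvB = mv²/r, the momentum p = mv = qBr.
p = (1×1.60×10^-19)(0.677)(0.0261) = 2.83×10^-21 kg·m/s.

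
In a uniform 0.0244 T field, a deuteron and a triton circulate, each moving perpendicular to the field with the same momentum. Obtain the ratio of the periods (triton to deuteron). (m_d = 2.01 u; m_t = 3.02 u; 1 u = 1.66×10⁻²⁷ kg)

T = 2πm/(qB) is independent of speed, so T₂/T₁ = (m₂/q₂)/(m₁/q₁).
T_{triton}/T_{deuteron} = (5.01×10^-27/1e) / (3.34×10^-27/1e) = 1.50.

ratio ≈ 1.50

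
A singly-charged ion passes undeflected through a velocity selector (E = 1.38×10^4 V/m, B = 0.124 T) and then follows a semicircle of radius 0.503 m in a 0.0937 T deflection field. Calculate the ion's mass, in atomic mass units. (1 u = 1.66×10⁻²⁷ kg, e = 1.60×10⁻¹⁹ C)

m ≈ 40.8 u

v = E/B₁ = 1.11×10^5 m/s.
From r = mv/(qB₂), m = qB₂r/v = (1×1.60×10^-19)(0.0937)(0.503) / (1.11×10^5) = 6.78×10^-26 kg.
In atomic mass units: m = 6.78×10^-26 / 1.66×10^-27 = 40.8 u.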